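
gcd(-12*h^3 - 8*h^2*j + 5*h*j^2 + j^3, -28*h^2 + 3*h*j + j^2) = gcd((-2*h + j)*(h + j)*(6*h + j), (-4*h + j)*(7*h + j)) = 1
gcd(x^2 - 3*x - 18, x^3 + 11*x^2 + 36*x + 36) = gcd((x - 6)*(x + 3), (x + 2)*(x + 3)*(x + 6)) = x + 3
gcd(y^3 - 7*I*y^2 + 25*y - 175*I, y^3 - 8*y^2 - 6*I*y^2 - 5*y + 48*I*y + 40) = y - 5*I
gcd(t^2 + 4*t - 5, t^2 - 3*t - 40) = t + 5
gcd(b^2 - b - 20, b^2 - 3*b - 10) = b - 5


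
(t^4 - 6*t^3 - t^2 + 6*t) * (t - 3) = t^5 - 9*t^4 + 17*t^3 + 9*t^2 - 18*t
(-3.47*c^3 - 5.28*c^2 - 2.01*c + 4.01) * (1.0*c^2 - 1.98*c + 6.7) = -3.47*c^5 + 1.5906*c^4 - 14.8046*c^3 - 27.3862*c^2 - 21.4068*c + 26.867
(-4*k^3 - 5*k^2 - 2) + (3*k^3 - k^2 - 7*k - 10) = -k^3 - 6*k^2 - 7*k - 12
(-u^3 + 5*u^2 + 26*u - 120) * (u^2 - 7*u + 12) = -u^5 + 12*u^4 - 21*u^3 - 242*u^2 + 1152*u - 1440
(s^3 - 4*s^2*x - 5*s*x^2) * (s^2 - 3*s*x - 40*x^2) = s^5 - 7*s^4*x - 33*s^3*x^2 + 175*s^2*x^3 + 200*s*x^4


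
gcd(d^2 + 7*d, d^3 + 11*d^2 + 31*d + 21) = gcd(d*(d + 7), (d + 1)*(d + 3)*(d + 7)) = d + 7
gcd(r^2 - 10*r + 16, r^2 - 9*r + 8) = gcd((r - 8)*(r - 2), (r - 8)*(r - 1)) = r - 8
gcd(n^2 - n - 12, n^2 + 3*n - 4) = 1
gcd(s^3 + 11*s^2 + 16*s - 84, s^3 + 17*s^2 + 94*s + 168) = s^2 + 13*s + 42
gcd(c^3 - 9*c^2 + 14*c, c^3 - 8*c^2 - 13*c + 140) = c - 7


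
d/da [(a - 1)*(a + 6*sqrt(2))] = 2*a - 1 + 6*sqrt(2)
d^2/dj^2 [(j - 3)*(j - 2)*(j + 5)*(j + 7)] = 12*j^2 + 42*j - 38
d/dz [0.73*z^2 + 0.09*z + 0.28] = 1.46*z + 0.09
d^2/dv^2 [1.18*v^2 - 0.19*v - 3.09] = 2.36000000000000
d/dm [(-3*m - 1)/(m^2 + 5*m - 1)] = (3*m^2 + 2*m + 8)/(m^4 + 10*m^3 + 23*m^2 - 10*m + 1)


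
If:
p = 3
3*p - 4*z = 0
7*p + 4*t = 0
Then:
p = 3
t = -21/4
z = 9/4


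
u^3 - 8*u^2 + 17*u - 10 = (u - 5)*(u - 2)*(u - 1)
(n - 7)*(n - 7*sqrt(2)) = n^2 - 7*sqrt(2)*n - 7*n + 49*sqrt(2)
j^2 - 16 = (j - 4)*(j + 4)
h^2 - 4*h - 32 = (h - 8)*(h + 4)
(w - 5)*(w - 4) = w^2 - 9*w + 20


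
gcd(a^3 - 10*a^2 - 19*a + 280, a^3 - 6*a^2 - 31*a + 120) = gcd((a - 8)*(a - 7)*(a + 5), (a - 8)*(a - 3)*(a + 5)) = a^2 - 3*a - 40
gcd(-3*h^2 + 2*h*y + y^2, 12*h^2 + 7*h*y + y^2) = 3*h + y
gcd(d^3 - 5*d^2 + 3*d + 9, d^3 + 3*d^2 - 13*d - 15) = d^2 - 2*d - 3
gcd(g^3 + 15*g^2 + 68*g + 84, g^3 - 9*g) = 1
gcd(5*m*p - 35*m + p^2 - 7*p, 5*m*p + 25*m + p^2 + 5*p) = 5*m + p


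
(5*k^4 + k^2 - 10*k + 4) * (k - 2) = 5*k^5 - 10*k^4 + k^3 - 12*k^2 + 24*k - 8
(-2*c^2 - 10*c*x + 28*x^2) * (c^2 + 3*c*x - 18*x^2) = -2*c^4 - 16*c^3*x + 34*c^2*x^2 + 264*c*x^3 - 504*x^4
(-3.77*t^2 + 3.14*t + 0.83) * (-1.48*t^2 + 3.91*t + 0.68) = 5.5796*t^4 - 19.3879*t^3 + 8.4854*t^2 + 5.3805*t + 0.5644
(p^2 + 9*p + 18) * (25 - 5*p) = -5*p^3 - 20*p^2 + 135*p + 450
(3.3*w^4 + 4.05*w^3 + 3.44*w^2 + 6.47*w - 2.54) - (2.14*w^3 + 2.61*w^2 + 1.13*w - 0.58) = 3.3*w^4 + 1.91*w^3 + 0.83*w^2 + 5.34*w - 1.96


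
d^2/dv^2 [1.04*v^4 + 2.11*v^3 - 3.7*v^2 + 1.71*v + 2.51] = 12.48*v^2 + 12.66*v - 7.4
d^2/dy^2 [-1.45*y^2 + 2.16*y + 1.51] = -2.90000000000000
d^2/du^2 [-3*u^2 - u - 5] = -6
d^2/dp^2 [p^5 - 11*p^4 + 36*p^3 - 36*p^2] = 20*p^3 - 132*p^2 + 216*p - 72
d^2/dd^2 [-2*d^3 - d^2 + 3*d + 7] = -12*d - 2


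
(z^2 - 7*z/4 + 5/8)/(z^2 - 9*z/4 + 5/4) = (z - 1/2)/(z - 1)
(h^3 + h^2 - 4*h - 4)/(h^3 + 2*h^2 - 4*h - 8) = (h + 1)/(h + 2)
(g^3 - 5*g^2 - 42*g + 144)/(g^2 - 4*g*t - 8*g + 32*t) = (-g^2 - 3*g + 18)/(-g + 4*t)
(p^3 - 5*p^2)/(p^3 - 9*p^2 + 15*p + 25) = p^2/(p^2 - 4*p - 5)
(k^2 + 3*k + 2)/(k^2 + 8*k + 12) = (k + 1)/(k + 6)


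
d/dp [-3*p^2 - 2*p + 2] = -6*p - 2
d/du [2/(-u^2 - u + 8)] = 2*(2*u + 1)/(u^2 + u - 8)^2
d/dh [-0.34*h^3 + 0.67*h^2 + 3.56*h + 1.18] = -1.02*h^2 + 1.34*h + 3.56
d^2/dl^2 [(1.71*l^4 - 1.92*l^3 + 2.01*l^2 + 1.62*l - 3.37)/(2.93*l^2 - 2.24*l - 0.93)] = (29.360358*l^6 - 67.338432*l^5 + 23.5231020000001*l^4 + 81.464292*l^3 - 146.9751*l^2 + 149.230284*l - 55.45712)/(25.153757*l^6 - 57.690528*l^5 + 20.152833*l^4 + 25.383232*l^3 - 6.396633*l^2 - 5.812128*l - 0.804357)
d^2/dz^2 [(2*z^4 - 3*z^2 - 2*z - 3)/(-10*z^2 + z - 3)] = 4*(-100*z^6 + 30*z^5 - 93*z^4 + 139*z^3 + 261*z^2 - 135*z - 27)/(1000*z^6 - 300*z^5 + 930*z^4 - 181*z^3 + 279*z^2 - 27*z + 27)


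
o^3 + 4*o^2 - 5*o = o*(o - 1)*(o + 5)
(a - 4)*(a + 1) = a^2 - 3*a - 4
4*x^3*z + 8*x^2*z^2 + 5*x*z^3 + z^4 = z*(x + z)*(2*x + z)^2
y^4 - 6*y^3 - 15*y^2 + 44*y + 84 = (y - 7)*(y - 3)*(y + 2)^2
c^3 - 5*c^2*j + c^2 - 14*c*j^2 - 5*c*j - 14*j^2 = (c + 1)*(c - 7*j)*(c + 2*j)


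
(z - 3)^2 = z^2 - 6*z + 9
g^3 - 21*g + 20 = (g - 4)*(g - 1)*(g + 5)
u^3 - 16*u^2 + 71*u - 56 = (u - 8)*(u - 7)*(u - 1)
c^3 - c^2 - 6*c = c*(c - 3)*(c + 2)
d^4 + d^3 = d^3*(d + 1)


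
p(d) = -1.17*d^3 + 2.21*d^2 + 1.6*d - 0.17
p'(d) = -3.51*d^2 + 4.42*d + 1.6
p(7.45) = -349.38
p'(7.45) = -160.28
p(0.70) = 1.63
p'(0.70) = 2.97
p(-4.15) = 114.88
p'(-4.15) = -77.19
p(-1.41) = 5.25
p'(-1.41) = -11.61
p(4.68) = -64.21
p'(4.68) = -54.59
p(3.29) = -12.65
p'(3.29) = -21.85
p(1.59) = 3.26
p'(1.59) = -0.25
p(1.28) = 3.05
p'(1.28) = 1.51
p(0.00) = -0.17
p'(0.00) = 1.60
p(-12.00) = 2320.63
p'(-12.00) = -556.88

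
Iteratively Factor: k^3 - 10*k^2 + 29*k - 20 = (k - 5)*(k^2 - 5*k + 4) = (k - 5)*(k - 4)*(k - 1)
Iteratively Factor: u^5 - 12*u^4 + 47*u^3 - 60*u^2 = (u - 4)*(u^4 - 8*u^3 + 15*u^2) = u*(u - 4)*(u^3 - 8*u^2 + 15*u) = u*(u - 5)*(u - 4)*(u^2 - 3*u) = u*(u - 5)*(u - 4)*(u - 3)*(u)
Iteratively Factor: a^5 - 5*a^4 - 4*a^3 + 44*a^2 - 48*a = (a)*(a^4 - 5*a^3 - 4*a^2 + 44*a - 48) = a*(a - 2)*(a^3 - 3*a^2 - 10*a + 24) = a*(a - 4)*(a - 2)*(a^2 + a - 6) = a*(a - 4)*(a - 2)*(a + 3)*(a - 2)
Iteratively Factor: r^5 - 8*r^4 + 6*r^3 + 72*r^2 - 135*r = (r)*(r^4 - 8*r^3 + 6*r^2 + 72*r - 135) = r*(r + 3)*(r^3 - 11*r^2 + 39*r - 45) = r*(r - 3)*(r + 3)*(r^2 - 8*r + 15) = r*(r - 3)^2*(r + 3)*(r - 5)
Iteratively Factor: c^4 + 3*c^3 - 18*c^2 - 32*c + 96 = (c - 3)*(c^3 + 6*c^2 - 32) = (c - 3)*(c + 4)*(c^2 + 2*c - 8) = (c - 3)*(c + 4)^2*(c - 2)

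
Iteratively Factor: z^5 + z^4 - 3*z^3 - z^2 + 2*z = (z - 1)*(z^4 + 2*z^3 - z^2 - 2*z) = z*(z - 1)*(z^3 + 2*z^2 - z - 2) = z*(z - 1)^2*(z^2 + 3*z + 2) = z*(z - 1)^2*(z + 1)*(z + 2)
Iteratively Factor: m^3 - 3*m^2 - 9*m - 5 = (m + 1)*(m^2 - 4*m - 5) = (m + 1)^2*(m - 5)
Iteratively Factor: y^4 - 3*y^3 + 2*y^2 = (y)*(y^3 - 3*y^2 + 2*y) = y*(y - 1)*(y^2 - 2*y) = y^2*(y - 1)*(y - 2)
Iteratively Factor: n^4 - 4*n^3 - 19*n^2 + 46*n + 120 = (n - 5)*(n^3 + n^2 - 14*n - 24) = (n - 5)*(n - 4)*(n^2 + 5*n + 6) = (n - 5)*(n - 4)*(n + 3)*(n + 2)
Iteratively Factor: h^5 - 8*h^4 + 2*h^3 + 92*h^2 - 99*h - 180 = (h + 1)*(h^4 - 9*h^3 + 11*h^2 + 81*h - 180) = (h - 4)*(h + 1)*(h^3 - 5*h^2 - 9*h + 45) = (h - 5)*(h - 4)*(h + 1)*(h^2 - 9) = (h - 5)*(h - 4)*(h - 3)*(h + 1)*(h + 3)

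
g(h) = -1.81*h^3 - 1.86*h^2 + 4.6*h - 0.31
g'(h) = -5.43*h^2 - 3.72*h + 4.6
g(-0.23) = -1.44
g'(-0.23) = 5.17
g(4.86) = -229.66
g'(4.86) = -141.73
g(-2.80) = 11.96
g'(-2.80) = -27.56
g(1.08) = 0.21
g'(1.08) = -5.75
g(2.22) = -19.07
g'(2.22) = -30.42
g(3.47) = -82.37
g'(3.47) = -73.69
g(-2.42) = 3.32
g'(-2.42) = -18.20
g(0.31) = 0.88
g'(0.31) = 2.92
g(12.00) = -3340.63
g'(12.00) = -821.96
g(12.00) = -3340.63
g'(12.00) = -821.96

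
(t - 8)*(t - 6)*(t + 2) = t^3 - 12*t^2 + 20*t + 96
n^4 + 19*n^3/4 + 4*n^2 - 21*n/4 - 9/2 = (n - 1)*(n + 3/4)*(n + 2)*(n + 3)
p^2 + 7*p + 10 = (p + 2)*(p + 5)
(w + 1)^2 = w^2 + 2*w + 1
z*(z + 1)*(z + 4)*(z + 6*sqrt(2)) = z^4 + 5*z^3 + 6*sqrt(2)*z^3 + 4*z^2 + 30*sqrt(2)*z^2 + 24*sqrt(2)*z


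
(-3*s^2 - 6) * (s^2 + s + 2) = -3*s^4 - 3*s^3 - 12*s^2 - 6*s - 12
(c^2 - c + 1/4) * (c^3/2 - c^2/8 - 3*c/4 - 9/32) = c^5/2 - 5*c^4/8 - c^3/2 + 7*c^2/16 + 3*c/32 - 9/128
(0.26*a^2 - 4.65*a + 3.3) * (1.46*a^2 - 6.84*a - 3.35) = 0.3796*a^4 - 8.5674*a^3 + 35.753*a^2 - 6.9945*a - 11.055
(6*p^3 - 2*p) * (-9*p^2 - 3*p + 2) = -54*p^5 - 18*p^4 + 30*p^3 + 6*p^2 - 4*p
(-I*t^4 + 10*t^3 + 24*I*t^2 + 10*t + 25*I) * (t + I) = -I*t^5 + 11*t^4 + 34*I*t^3 - 14*t^2 + 35*I*t - 25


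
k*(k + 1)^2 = k^3 + 2*k^2 + k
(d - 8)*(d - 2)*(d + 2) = d^3 - 8*d^2 - 4*d + 32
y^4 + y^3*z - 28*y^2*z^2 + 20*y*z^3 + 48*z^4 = (y - 4*z)*(y - 2*z)*(y + z)*(y + 6*z)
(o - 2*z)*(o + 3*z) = o^2 + o*z - 6*z^2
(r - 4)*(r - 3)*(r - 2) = r^3 - 9*r^2 + 26*r - 24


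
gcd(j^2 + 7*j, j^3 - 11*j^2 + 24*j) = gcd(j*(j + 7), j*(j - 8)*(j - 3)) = j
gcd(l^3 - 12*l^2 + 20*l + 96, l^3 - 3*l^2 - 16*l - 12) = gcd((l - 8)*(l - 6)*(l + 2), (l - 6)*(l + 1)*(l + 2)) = l^2 - 4*l - 12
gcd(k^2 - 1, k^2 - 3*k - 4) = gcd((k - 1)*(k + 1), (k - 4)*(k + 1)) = k + 1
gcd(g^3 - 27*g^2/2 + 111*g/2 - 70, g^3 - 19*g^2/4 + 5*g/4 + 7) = g - 4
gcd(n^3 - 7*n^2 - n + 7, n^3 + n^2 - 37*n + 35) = n - 1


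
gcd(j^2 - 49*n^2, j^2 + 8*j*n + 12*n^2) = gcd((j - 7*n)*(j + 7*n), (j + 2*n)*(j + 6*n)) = 1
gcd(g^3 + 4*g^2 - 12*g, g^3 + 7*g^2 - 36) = g^2 + 4*g - 12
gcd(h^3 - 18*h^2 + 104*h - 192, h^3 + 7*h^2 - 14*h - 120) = h - 4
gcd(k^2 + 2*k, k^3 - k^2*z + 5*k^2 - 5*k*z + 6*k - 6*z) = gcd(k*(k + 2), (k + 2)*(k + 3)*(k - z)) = k + 2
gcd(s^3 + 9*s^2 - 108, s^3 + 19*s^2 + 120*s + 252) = s^2 + 12*s + 36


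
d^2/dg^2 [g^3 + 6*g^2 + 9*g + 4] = 6*g + 12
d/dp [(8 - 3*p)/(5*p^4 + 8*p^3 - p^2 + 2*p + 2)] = (45*p^4 - 112*p^3 - 195*p^2 + 16*p - 22)/(25*p^8 + 80*p^7 + 54*p^6 + 4*p^5 + 53*p^4 + 28*p^3 + 8*p + 4)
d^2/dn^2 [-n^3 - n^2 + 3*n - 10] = -6*n - 2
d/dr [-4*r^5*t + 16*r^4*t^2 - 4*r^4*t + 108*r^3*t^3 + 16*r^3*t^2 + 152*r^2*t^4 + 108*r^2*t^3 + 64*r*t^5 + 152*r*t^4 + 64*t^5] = 4*t*(-5*r^4 + 16*r^3*t - 4*r^3 + 81*r^2*t^2 + 12*r^2*t + 76*r*t^3 + 54*r*t^2 + 16*t^4 + 38*t^3)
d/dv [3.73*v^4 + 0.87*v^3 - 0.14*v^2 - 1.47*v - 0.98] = 14.92*v^3 + 2.61*v^2 - 0.28*v - 1.47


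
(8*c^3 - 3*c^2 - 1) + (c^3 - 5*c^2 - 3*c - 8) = 9*c^3 - 8*c^2 - 3*c - 9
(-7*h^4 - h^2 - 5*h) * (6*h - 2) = -42*h^5 + 14*h^4 - 6*h^3 - 28*h^2 + 10*h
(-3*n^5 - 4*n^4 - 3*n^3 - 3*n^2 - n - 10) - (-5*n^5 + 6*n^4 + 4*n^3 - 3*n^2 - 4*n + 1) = 2*n^5 - 10*n^4 - 7*n^3 + 3*n - 11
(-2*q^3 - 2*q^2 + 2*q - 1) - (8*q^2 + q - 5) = -2*q^3 - 10*q^2 + q + 4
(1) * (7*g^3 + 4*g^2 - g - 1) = 7*g^3 + 4*g^2 - g - 1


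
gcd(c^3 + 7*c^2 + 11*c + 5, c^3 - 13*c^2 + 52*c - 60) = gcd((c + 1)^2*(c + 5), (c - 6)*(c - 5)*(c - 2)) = 1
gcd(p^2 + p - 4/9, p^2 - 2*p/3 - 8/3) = p + 4/3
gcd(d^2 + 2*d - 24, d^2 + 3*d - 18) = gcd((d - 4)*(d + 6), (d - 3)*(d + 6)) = d + 6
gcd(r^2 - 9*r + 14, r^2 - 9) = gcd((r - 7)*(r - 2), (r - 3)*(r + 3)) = 1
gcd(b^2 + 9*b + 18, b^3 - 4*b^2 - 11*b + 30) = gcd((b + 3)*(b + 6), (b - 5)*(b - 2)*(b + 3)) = b + 3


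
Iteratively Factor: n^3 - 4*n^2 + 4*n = (n - 2)*(n^2 - 2*n) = (n - 2)^2*(n)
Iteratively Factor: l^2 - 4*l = (l)*(l - 4)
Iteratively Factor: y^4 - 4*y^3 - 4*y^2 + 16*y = (y - 2)*(y^3 - 2*y^2 - 8*y) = (y - 2)*(y + 2)*(y^2 - 4*y) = (y - 4)*(y - 2)*(y + 2)*(y)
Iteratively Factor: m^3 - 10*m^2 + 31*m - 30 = (m - 2)*(m^2 - 8*m + 15) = (m - 5)*(m - 2)*(m - 3)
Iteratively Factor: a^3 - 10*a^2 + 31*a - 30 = (a - 2)*(a^2 - 8*a + 15) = (a - 5)*(a - 2)*(a - 3)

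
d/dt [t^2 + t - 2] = 2*t + 1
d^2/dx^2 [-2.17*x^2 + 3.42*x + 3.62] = -4.34000000000000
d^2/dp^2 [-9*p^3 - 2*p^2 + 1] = -54*p - 4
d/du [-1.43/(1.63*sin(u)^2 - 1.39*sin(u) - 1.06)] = (4.6618*sin(u) - 1.9877)*cos(u)/(-1.63*sin(u)^2 + 1.39*sin(u) + 1.06)^2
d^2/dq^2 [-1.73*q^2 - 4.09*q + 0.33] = -3.46000000000000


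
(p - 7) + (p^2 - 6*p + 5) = p^2 - 5*p - 2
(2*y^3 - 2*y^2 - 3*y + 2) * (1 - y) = -2*y^4 + 4*y^3 + y^2 - 5*y + 2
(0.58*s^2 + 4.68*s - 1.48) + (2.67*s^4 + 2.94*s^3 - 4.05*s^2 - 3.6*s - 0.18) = 2.67*s^4 + 2.94*s^3 - 3.47*s^2 + 1.08*s - 1.66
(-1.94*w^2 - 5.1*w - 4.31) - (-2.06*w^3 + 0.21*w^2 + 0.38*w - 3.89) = 2.06*w^3 - 2.15*w^2 - 5.48*w - 0.419999999999999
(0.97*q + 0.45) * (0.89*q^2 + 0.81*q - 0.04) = 0.8633*q^3 + 1.1862*q^2 + 0.3257*q - 0.018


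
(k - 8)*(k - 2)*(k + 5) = k^3 - 5*k^2 - 34*k + 80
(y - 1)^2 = y^2 - 2*y + 1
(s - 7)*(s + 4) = s^2 - 3*s - 28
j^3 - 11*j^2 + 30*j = j*(j - 6)*(j - 5)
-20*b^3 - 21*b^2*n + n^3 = (-5*b + n)*(b + n)*(4*b + n)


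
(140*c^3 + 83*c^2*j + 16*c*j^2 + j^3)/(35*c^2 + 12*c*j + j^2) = 4*c + j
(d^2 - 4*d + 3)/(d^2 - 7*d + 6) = (d - 3)/(d - 6)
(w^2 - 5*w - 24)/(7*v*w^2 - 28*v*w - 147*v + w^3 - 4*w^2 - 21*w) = (w - 8)/(7*v*w - 49*v + w^2 - 7*w)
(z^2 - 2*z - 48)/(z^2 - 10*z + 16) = (z + 6)/(z - 2)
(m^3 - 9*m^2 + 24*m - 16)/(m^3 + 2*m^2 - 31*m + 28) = (m - 4)/(m + 7)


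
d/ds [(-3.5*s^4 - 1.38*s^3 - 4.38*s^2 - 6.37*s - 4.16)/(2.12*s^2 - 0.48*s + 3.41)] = (-14.84*s^5 + 2.1144*s^4 - 46.4152*s^3 + 1.4894*s^2 - 12.2332*s - 23.7185)/(4.4944*s^4 - 2.0352*s^3 + 14.6888*s^2 - 3.2736*s + 11.6281)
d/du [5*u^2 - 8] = 10*u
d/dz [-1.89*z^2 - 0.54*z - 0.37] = -3.78*z - 0.54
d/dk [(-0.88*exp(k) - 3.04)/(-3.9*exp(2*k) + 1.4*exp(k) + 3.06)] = (-3.432*exp(2*k) - 23.712*exp(k) + 1.5632)*exp(k)/(15.21*exp(4*k) - 10.92*exp(3*k) - 21.908*exp(2*k) + 8.568*exp(k) + 9.3636)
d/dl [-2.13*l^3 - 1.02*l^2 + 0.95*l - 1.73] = -6.39*l^2 - 2.04*l + 0.95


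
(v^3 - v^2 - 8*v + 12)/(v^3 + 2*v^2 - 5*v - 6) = (v - 2)/(v + 1)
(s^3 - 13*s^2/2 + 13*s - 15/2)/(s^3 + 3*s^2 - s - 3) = (2*s^2 - 11*s + 15)/(2*(s^2 + 4*s + 3))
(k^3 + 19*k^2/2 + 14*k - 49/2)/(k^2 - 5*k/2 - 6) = (-2*k^3 - 19*k^2 - 28*k + 49)/(-2*k^2 + 5*k + 12)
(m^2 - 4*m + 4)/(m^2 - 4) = (m - 2)/(m + 2)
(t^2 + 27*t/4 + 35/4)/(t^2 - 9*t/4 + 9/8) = 2*(4*t^2 + 27*t + 35)/(8*t^2 - 18*t + 9)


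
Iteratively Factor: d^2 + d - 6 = (d - 2)*(d + 3)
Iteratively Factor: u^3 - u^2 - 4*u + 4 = (u + 2)*(u^2 - 3*u + 2) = (u - 1)*(u + 2)*(u - 2)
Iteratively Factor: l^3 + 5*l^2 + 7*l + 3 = (l + 3)*(l^2 + 2*l + 1) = (l + 1)*(l + 3)*(l + 1)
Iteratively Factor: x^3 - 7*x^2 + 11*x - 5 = (x - 1)*(x^2 - 6*x + 5) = (x - 1)^2*(x - 5)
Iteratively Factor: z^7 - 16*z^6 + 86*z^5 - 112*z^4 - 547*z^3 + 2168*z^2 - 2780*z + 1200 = (z + 3)*(z^6 - 19*z^5 + 143*z^4 - 541*z^3 + 1076*z^2 - 1060*z + 400) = (z - 5)*(z + 3)*(z^5 - 14*z^4 + 73*z^3 - 176*z^2 + 196*z - 80) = (z - 5)*(z - 4)*(z + 3)*(z^4 - 10*z^3 + 33*z^2 - 44*z + 20) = (z - 5)*(z - 4)*(z - 2)*(z + 3)*(z^3 - 8*z^2 + 17*z - 10) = (z - 5)^2*(z - 4)*(z - 2)*(z + 3)*(z^2 - 3*z + 2) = (z - 5)^2*(z - 4)*(z - 2)*(z - 1)*(z + 3)*(z - 2)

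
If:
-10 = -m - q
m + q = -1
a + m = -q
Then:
No Solution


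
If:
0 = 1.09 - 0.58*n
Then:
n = 1.88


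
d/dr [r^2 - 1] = 2*r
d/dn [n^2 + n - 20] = 2*n + 1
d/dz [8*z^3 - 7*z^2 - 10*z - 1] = 24*z^2 - 14*z - 10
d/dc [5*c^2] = 10*c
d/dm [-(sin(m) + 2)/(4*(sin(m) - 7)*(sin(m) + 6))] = (sin(m)^2 + 4*sin(m) + 40)*cos(m)/(4*(sin(m) - 7)^2*(sin(m) + 6)^2)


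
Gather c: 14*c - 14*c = 0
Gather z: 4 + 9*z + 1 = 9*z + 5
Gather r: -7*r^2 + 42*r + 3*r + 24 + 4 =-7*r^2 + 45*r + 28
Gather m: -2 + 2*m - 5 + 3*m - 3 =5*m - 10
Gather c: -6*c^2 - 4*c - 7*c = -6*c^2 - 11*c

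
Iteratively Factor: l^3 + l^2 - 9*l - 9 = (l - 3)*(l^2 + 4*l + 3) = (l - 3)*(l + 3)*(l + 1)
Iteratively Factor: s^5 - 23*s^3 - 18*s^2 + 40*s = (s)*(s^4 - 23*s^2 - 18*s + 40) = s*(s + 4)*(s^3 - 4*s^2 - 7*s + 10) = s*(s + 2)*(s + 4)*(s^2 - 6*s + 5) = s*(s - 1)*(s + 2)*(s + 4)*(s - 5)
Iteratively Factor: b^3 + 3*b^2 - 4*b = (b)*(b^2 + 3*b - 4) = b*(b - 1)*(b + 4)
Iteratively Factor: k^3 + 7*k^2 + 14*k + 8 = (k + 4)*(k^2 + 3*k + 2) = (k + 2)*(k + 4)*(k + 1)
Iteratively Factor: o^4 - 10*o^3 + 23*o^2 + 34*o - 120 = (o - 4)*(o^3 - 6*o^2 - o + 30) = (o - 4)*(o - 3)*(o^2 - 3*o - 10) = (o - 4)*(o - 3)*(o + 2)*(o - 5)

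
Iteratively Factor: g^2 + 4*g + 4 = (g + 2)*(g + 2)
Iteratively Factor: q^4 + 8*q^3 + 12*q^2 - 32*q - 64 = (q + 4)*(q^3 + 4*q^2 - 4*q - 16) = (q - 2)*(q + 4)*(q^2 + 6*q + 8) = (q - 2)*(q + 4)^2*(q + 2)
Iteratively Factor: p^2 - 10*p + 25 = (p - 5)*(p - 5)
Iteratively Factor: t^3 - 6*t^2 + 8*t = (t - 2)*(t^2 - 4*t) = t*(t - 2)*(t - 4)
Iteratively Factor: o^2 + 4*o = (o)*(o + 4)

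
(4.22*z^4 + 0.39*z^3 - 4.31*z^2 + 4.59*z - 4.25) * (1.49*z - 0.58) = 6.2878*z^5 - 1.8665*z^4 - 6.6481*z^3 + 9.3389*z^2 - 8.9947*z + 2.465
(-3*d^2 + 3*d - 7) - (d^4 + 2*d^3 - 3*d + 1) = -d^4 - 2*d^3 - 3*d^2 + 6*d - 8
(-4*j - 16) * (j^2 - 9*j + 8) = -4*j^3 + 20*j^2 + 112*j - 128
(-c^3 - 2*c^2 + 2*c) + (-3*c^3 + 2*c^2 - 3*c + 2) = -4*c^3 - c + 2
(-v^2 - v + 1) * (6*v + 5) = -6*v^3 - 11*v^2 + v + 5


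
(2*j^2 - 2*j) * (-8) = -16*j^2 + 16*j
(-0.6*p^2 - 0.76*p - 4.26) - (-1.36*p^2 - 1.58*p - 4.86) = 0.76*p^2 + 0.82*p + 0.600000000000001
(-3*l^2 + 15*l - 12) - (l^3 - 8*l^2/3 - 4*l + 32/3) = -l^3 - l^2/3 + 19*l - 68/3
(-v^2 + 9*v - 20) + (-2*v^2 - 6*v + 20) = -3*v^2 + 3*v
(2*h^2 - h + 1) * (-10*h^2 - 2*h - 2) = -20*h^4 + 6*h^3 - 12*h^2 - 2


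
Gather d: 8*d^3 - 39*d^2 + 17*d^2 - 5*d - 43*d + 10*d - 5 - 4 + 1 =8*d^3 - 22*d^2 - 38*d - 8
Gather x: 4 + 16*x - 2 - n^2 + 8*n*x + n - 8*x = -n^2 + n + x*(8*n + 8) + 2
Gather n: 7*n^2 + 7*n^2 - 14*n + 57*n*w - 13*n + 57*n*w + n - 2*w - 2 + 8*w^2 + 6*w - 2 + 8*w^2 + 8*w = 14*n^2 + n*(114*w - 26) + 16*w^2 + 12*w - 4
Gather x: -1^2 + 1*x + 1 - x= 0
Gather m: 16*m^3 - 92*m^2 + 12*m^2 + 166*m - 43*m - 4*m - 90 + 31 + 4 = 16*m^3 - 80*m^2 + 119*m - 55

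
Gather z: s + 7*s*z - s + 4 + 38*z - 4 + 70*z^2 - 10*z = 70*z^2 + z*(7*s + 28)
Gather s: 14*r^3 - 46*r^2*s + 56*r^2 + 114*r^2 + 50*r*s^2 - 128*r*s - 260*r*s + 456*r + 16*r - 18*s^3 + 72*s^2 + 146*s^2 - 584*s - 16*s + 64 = 14*r^3 + 170*r^2 + 472*r - 18*s^3 + s^2*(50*r + 218) + s*(-46*r^2 - 388*r - 600) + 64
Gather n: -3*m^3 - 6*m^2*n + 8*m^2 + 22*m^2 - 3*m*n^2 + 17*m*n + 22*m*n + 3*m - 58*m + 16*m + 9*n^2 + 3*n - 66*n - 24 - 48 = -3*m^3 + 30*m^2 - 39*m + n^2*(9 - 3*m) + n*(-6*m^2 + 39*m - 63) - 72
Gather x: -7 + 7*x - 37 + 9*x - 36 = 16*x - 80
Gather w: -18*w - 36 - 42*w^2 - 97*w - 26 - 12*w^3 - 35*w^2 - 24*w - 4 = -12*w^3 - 77*w^2 - 139*w - 66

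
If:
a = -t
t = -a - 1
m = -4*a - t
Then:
No Solution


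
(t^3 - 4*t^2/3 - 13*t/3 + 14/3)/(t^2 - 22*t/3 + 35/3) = (t^2 + t - 2)/(t - 5)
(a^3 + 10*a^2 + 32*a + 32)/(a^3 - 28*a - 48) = (a + 4)/(a - 6)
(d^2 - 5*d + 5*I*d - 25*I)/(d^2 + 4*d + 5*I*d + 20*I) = (d - 5)/(d + 4)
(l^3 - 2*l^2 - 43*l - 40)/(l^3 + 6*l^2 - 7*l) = (l^3 - 2*l^2 - 43*l - 40)/(l*(l^2 + 6*l - 7))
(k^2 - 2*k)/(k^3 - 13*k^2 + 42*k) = (k - 2)/(k^2 - 13*k + 42)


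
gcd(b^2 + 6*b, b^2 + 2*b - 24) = b + 6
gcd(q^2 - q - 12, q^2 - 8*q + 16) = q - 4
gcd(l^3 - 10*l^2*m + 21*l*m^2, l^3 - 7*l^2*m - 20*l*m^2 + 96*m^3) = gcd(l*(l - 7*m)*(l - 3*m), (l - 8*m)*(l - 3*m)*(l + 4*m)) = l - 3*m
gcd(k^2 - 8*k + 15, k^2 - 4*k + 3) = k - 3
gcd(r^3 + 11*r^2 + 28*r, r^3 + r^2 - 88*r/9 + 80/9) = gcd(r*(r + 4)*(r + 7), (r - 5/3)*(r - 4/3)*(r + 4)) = r + 4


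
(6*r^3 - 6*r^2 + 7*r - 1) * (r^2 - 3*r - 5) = 6*r^5 - 24*r^4 - 5*r^3 + 8*r^2 - 32*r + 5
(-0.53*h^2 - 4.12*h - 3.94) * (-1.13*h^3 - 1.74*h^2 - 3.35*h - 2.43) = 0.5989*h^5 + 5.5778*h^4 + 13.3965*h^3 + 21.9455*h^2 + 23.2106*h + 9.5742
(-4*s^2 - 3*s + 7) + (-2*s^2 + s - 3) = -6*s^2 - 2*s + 4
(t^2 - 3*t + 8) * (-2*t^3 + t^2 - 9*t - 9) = -2*t^5 + 7*t^4 - 28*t^3 + 26*t^2 - 45*t - 72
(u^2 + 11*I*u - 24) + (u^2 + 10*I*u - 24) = 2*u^2 + 21*I*u - 48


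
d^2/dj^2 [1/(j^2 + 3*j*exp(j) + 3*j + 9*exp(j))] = (-(3*j*exp(j) + 15*exp(j) + 2)*(j^2 + 3*j*exp(j) + 3*j + 9*exp(j)) + 2*(3*j*exp(j) + 2*j + 12*exp(j) + 3)^2)/(j^2 + 3*j*exp(j) + 3*j + 9*exp(j))^3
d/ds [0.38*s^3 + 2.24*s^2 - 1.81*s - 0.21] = 1.14*s^2 + 4.48*s - 1.81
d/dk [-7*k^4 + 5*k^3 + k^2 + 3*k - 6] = -28*k^3 + 15*k^2 + 2*k + 3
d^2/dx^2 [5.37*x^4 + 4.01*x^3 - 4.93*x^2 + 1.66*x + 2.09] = 64.44*x^2 + 24.06*x - 9.86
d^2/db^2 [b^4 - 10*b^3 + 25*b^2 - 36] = 12*b^2 - 60*b + 50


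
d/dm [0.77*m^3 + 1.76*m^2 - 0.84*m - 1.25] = 2.31*m^2 + 3.52*m - 0.84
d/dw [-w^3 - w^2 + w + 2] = -3*w^2 - 2*w + 1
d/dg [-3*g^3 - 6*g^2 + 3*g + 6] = -9*g^2 - 12*g + 3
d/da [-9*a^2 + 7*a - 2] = 7 - 18*a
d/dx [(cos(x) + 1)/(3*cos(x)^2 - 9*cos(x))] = (sin(x) - 3*sin(x)/cos(x)^2 + 2*tan(x))/(3*(cos(x) - 3)^2)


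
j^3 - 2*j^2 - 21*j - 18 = (j - 6)*(j + 1)*(j + 3)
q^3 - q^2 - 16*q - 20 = (q - 5)*(q + 2)^2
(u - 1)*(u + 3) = u^2 + 2*u - 3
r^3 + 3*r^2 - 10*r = r*(r - 2)*(r + 5)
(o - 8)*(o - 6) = o^2 - 14*o + 48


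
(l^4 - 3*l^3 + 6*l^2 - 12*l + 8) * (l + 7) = l^5 + 4*l^4 - 15*l^3 + 30*l^2 - 76*l + 56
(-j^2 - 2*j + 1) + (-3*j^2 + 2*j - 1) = -4*j^2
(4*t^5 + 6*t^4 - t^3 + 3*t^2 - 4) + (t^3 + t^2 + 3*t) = 4*t^5 + 6*t^4 + 4*t^2 + 3*t - 4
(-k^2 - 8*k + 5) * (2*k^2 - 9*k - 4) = -2*k^4 - 7*k^3 + 86*k^2 - 13*k - 20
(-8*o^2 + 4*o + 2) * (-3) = 24*o^2 - 12*o - 6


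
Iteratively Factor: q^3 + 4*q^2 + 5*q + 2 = (q + 1)*(q^2 + 3*q + 2) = (q + 1)^2*(q + 2)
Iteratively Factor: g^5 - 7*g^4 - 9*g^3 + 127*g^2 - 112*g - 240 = (g + 1)*(g^4 - 8*g^3 - g^2 + 128*g - 240) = (g - 3)*(g + 1)*(g^3 - 5*g^2 - 16*g + 80) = (g - 5)*(g - 3)*(g + 1)*(g^2 - 16) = (g - 5)*(g - 3)*(g + 1)*(g + 4)*(g - 4)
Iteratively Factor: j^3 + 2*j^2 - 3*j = (j - 1)*(j^2 + 3*j) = j*(j - 1)*(j + 3)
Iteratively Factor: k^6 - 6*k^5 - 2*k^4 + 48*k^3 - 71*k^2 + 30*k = (k + 3)*(k^5 - 9*k^4 + 25*k^3 - 27*k^2 + 10*k) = (k - 1)*(k + 3)*(k^4 - 8*k^3 + 17*k^2 - 10*k) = (k - 2)*(k - 1)*(k + 3)*(k^3 - 6*k^2 + 5*k) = (k - 5)*(k - 2)*(k - 1)*(k + 3)*(k^2 - k) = k*(k - 5)*(k - 2)*(k - 1)*(k + 3)*(k - 1)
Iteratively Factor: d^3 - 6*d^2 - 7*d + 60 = (d + 3)*(d^2 - 9*d + 20) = (d - 4)*(d + 3)*(d - 5)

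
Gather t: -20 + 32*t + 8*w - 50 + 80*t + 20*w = 112*t + 28*w - 70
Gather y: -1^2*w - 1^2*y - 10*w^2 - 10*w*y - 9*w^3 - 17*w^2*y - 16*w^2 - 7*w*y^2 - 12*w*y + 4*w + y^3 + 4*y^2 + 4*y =-9*w^3 - 26*w^2 + 3*w + y^3 + y^2*(4 - 7*w) + y*(-17*w^2 - 22*w + 3)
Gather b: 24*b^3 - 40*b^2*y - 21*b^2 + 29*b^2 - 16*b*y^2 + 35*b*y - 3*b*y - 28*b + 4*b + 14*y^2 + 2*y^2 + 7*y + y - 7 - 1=24*b^3 + b^2*(8 - 40*y) + b*(-16*y^2 + 32*y - 24) + 16*y^2 + 8*y - 8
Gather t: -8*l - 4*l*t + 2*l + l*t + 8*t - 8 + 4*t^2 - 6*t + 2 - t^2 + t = -6*l + 3*t^2 + t*(3 - 3*l) - 6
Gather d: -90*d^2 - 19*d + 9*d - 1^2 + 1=-90*d^2 - 10*d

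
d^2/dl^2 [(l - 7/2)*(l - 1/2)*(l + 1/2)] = 6*l - 7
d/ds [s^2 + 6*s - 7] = 2*s + 6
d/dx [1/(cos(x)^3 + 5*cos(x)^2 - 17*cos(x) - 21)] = (3*cos(x)^2 + 10*cos(x) - 17)*sin(x)/(cos(x)^3 + 5*cos(x)^2 - 17*cos(x) - 21)^2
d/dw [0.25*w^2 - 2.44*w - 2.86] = 0.5*w - 2.44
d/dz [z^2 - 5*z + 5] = 2*z - 5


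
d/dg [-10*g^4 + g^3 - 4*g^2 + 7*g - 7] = -40*g^3 + 3*g^2 - 8*g + 7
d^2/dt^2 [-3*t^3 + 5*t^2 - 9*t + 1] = 10 - 18*t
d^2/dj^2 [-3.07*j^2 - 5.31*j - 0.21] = -6.14000000000000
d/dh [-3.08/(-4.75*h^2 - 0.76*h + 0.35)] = (-29.26*h - 2.3408)/(4.75*h^2 + 0.76*h - 0.35)^2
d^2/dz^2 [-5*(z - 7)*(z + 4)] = -10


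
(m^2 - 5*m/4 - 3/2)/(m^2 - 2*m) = (m + 3/4)/m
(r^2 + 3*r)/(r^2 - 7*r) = (r + 3)/(r - 7)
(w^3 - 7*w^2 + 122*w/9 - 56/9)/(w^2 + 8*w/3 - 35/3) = (3*w^2 - 14*w + 8)/(3*(w + 5))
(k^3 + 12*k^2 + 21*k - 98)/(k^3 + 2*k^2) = (k^3 + 12*k^2 + 21*k - 98)/(k^2*(k + 2))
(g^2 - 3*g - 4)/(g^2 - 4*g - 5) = (g - 4)/(g - 5)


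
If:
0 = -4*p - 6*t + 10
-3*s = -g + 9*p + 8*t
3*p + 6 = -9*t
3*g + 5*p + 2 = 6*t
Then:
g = -55/3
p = 7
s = -172/9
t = -3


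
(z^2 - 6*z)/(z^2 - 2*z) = (z - 6)/(z - 2)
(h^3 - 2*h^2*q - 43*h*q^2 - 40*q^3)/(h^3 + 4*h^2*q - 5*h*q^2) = (-h^2 + 7*h*q + 8*q^2)/(h*(-h + q))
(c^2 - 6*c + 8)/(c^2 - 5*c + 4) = (c - 2)/(c - 1)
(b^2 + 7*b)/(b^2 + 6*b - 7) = b/(b - 1)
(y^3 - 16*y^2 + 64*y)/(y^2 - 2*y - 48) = y*(y - 8)/(y + 6)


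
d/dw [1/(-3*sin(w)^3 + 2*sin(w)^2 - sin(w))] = (9*cos(w) - 4/tan(w) + cos(w)/sin(w)^2)/(3*sin(w)^2 - 2*sin(w) + 1)^2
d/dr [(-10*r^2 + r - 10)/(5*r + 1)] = (-50*r^2 - 20*r + 51)/(25*r^2 + 10*r + 1)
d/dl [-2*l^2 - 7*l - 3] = -4*l - 7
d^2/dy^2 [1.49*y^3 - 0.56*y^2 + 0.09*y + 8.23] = 8.94*y - 1.12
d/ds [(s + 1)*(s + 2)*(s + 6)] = 3*s^2 + 18*s + 20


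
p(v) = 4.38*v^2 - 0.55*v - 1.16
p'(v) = 8.76*v - 0.55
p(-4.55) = 92.02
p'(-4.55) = -40.41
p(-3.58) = 56.94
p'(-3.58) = -31.91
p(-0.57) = 0.58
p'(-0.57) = -5.54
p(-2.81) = 34.97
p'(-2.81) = -25.17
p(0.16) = -1.14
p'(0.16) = 0.85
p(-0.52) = 0.31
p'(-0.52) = -5.11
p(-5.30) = 124.79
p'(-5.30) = -46.98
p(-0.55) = 0.47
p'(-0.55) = -5.37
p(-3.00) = 39.91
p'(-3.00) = -26.83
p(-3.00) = 39.91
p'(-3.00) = -26.83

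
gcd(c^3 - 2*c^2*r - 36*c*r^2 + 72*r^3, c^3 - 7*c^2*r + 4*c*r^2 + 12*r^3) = c^2 - 8*c*r + 12*r^2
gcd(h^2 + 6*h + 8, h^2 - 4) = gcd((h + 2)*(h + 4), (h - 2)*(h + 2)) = h + 2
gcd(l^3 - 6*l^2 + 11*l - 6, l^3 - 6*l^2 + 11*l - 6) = l^3 - 6*l^2 + 11*l - 6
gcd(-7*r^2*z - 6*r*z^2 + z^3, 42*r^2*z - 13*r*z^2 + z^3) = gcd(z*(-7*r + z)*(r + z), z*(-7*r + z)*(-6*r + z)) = -7*r*z + z^2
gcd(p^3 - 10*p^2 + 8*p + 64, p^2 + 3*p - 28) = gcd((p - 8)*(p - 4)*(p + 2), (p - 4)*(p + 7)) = p - 4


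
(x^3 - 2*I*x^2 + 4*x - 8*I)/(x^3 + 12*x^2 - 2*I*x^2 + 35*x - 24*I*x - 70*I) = (x^2 + 4)/(x^2 + 12*x + 35)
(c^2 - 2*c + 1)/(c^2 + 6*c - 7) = (c - 1)/(c + 7)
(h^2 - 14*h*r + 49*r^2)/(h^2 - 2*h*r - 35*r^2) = (h - 7*r)/(h + 5*r)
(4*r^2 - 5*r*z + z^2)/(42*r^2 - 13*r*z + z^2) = (4*r^2 - 5*r*z + z^2)/(42*r^2 - 13*r*z + z^2)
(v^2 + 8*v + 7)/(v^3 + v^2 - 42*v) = (v + 1)/(v*(v - 6))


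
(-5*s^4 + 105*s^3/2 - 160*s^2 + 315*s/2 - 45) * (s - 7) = -5*s^5 + 175*s^4/2 - 1055*s^3/2 + 2555*s^2/2 - 2295*s/2 + 315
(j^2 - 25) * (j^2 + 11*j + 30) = j^4 + 11*j^3 + 5*j^2 - 275*j - 750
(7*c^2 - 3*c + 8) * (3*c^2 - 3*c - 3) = 21*c^4 - 30*c^3 + 12*c^2 - 15*c - 24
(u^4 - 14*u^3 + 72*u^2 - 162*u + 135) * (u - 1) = u^5 - 15*u^4 + 86*u^3 - 234*u^2 + 297*u - 135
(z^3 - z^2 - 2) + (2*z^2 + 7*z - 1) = z^3 + z^2 + 7*z - 3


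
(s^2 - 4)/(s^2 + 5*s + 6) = (s - 2)/(s + 3)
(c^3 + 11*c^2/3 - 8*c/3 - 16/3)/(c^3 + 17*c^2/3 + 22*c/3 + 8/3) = (3*c - 4)/(3*c + 2)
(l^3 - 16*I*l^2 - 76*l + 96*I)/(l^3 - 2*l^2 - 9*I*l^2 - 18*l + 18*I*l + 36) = (l^2 - 10*I*l - 16)/(l^2 - l*(2 + 3*I) + 6*I)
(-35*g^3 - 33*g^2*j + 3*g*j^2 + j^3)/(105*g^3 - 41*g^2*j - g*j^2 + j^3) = (-g - j)/(3*g - j)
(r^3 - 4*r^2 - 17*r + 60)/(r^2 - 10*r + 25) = (r^2 + r - 12)/(r - 5)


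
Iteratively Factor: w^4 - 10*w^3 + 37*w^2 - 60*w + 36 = (w - 3)*(w^3 - 7*w^2 + 16*w - 12) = (w - 3)*(w - 2)*(w^2 - 5*w + 6) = (w - 3)^2*(w - 2)*(w - 2)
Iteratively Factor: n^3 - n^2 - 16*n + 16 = (n - 4)*(n^2 + 3*n - 4) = (n - 4)*(n + 4)*(n - 1)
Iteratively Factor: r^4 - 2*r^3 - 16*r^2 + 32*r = (r + 4)*(r^3 - 6*r^2 + 8*r) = r*(r + 4)*(r^2 - 6*r + 8) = r*(r - 2)*(r + 4)*(r - 4)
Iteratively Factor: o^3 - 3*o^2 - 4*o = (o + 1)*(o^2 - 4*o) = o*(o + 1)*(o - 4)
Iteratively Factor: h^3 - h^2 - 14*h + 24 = (h + 4)*(h^2 - 5*h + 6) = (h - 2)*(h + 4)*(h - 3)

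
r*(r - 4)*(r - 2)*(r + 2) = r^4 - 4*r^3 - 4*r^2 + 16*r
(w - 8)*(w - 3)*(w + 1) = w^3 - 10*w^2 + 13*w + 24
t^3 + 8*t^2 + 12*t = t*(t + 2)*(t + 6)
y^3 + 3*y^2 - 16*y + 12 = (y - 2)*(y - 1)*(y + 6)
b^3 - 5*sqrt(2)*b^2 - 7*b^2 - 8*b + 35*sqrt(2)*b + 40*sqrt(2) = (b - 8)*(b + 1)*(b - 5*sqrt(2))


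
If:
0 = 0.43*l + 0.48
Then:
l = -1.12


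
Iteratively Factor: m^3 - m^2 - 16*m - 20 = (m + 2)*(m^2 - 3*m - 10) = (m + 2)^2*(m - 5)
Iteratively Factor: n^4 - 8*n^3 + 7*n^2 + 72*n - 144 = (n - 3)*(n^3 - 5*n^2 - 8*n + 48) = (n - 4)*(n - 3)*(n^2 - n - 12) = (n - 4)*(n - 3)*(n + 3)*(n - 4)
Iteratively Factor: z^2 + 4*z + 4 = (z + 2)*(z + 2)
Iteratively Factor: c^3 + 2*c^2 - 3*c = (c)*(c^2 + 2*c - 3) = c*(c - 1)*(c + 3)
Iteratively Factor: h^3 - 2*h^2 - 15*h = (h - 5)*(h^2 + 3*h) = h*(h - 5)*(h + 3)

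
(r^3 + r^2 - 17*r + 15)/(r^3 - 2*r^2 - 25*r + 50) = (r^2 - 4*r + 3)/(r^2 - 7*r + 10)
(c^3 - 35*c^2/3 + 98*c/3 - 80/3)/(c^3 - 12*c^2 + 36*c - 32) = (c - 5/3)/(c - 2)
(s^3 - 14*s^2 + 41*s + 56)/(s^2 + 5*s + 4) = (s^2 - 15*s + 56)/(s + 4)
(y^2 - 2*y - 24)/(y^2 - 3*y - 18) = (y + 4)/(y + 3)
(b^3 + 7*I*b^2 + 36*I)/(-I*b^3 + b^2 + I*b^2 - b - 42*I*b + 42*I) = (I*b^3 - 7*b^2 - 36)/(b^3 + b^2*(-1 + I) + b*(42 - I) - 42)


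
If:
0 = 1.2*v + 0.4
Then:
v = -0.33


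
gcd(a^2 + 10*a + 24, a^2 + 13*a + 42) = a + 6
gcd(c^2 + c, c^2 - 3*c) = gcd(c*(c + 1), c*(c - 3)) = c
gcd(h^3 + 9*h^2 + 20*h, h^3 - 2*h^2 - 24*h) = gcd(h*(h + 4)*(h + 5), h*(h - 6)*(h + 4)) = h^2 + 4*h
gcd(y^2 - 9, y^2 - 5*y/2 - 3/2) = y - 3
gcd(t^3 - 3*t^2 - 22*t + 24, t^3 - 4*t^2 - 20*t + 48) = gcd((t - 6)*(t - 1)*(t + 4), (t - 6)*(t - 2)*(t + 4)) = t^2 - 2*t - 24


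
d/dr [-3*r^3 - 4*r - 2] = -9*r^2 - 4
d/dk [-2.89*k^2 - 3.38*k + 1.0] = -5.78*k - 3.38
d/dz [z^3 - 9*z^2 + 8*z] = 3*z^2 - 18*z + 8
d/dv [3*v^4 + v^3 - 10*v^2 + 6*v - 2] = 12*v^3 + 3*v^2 - 20*v + 6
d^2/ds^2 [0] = 0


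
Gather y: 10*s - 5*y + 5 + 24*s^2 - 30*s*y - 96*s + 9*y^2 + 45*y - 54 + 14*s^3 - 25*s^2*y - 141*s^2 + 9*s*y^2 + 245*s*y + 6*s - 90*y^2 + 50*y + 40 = 14*s^3 - 117*s^2 - 80*s + y^2*(9*s - 81) + y*(-25*s^2 + 215*s + 90) - 9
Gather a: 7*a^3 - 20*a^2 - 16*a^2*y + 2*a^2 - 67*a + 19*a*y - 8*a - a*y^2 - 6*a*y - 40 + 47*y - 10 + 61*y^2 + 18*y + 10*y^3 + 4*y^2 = 7*a^3 + a^2*(-16*y - 18) + a*(-y^2 + 13*y - 75) + 10*y^3 + 65*y^2 + 65*y - 50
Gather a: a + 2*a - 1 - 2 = 3*a - 3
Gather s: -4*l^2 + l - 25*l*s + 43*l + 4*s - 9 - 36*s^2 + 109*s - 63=-4*l^2 + 44*l - 36*s^2 + s*(113 - 25*l) - 72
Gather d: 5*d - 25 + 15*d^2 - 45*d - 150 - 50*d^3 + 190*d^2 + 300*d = -50*d^3 + 205*d^2 + 260*d - 175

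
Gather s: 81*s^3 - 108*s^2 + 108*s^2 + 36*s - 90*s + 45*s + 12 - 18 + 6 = 81*s^3 - 9*s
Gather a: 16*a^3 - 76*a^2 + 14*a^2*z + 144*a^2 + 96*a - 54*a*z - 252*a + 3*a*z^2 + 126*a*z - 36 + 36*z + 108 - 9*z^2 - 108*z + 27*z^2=16*a^3 + a^2*(14*z + 68) + a*(3*z^2 + 72*z - 156) + 18*z^2 - 72*z + 72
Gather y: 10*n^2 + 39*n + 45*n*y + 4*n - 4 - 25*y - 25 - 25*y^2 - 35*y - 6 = 10*n^2 + 43*n - 25*y^2 + y*(45*n - 60) - 35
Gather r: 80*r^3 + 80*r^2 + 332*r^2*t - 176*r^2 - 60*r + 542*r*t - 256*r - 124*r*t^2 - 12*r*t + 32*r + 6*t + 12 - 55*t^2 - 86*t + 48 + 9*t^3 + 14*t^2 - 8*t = 80*r^3 + r^2*(332*t - 96) + r*(-124*t^2 + 530*t - 284) + 9*t^3 - 41*t^2 - 88*t + 60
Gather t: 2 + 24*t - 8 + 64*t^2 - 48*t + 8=64*t^2 - 24*t + 2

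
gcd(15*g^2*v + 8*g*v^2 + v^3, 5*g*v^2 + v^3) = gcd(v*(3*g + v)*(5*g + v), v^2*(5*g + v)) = 5*g*v + v^2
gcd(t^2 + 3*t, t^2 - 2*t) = t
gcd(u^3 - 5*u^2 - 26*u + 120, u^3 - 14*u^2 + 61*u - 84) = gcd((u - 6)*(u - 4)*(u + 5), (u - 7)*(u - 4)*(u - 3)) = u - 4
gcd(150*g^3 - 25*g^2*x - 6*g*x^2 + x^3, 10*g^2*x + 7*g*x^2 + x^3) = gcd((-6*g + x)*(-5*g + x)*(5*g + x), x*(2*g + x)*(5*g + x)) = 5*g + x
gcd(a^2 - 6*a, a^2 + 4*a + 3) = 1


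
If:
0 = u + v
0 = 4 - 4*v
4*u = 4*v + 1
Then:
No Solution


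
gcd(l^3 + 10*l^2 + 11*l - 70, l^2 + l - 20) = l + 5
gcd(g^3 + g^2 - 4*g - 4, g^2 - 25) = 1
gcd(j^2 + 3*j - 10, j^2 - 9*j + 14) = j - 2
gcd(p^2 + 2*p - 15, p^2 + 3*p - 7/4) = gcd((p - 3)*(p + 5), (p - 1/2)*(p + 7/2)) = 1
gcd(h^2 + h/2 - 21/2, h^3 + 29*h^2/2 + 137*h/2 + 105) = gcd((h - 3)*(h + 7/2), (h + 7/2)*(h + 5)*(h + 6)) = h + 7/2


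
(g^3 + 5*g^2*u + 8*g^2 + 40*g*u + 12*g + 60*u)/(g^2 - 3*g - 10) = (g^2 + 5*g*u + 6*g + 30*u)/(g - 5)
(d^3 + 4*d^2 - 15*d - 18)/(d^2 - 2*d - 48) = (d^2 - 2*d - 3)/(d - 8)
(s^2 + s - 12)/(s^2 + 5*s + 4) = (s - 3)/(s + 1)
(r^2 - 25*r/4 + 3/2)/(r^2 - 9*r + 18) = (r - 1/4)/(r - 3)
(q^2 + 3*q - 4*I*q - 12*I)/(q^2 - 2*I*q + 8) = (q + 3)/(q + 2*I)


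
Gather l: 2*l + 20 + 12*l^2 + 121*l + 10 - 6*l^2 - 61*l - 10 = 6*l^2 + 62*l + 20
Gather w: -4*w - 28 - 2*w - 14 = -6*w - 42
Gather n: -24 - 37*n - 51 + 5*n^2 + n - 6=5*n^2 - 36*n - 81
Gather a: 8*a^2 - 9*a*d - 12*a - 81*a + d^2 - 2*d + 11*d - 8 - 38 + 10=8*a^2 + a*(-9*d - 93) + d^2 + 9*d - 36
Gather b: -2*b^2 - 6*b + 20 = -2*b^2 - 6*b + 20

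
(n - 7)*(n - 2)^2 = n^3 - 11*n^2 + 32*n - 28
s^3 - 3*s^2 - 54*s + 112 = (s - 8)*(s - 2)*(s + 7)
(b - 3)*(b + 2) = b^2 - b - 6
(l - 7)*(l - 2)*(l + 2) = l^3 - 7*l^2 - 4*l + 28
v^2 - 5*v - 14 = (v - 7)*(v + 2)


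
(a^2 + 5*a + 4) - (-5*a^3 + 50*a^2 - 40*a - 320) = 5*a^3 - 49*a^2 + 45*a + 324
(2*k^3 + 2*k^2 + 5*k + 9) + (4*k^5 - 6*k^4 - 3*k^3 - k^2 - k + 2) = 4*k^5 - 6*k^4 - k^3 + k^2 + 4*k + 11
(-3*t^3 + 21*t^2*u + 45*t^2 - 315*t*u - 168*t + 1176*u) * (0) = 0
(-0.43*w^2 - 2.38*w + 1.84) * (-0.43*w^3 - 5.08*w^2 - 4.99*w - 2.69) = 0.1849*w^5 + 3.2078*w^4 + 13.4449*w^3 + 3.6857*w^2 - 2.7794*w - 4.9496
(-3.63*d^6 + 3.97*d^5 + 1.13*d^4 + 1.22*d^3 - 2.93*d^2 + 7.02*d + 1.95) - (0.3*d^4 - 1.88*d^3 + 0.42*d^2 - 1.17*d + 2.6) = -3.63*d^6 + 3.97*d^5 + 0.83*d^4 + 3.1*d^3 - 3.35*d^2 + 8.19*d - 0.65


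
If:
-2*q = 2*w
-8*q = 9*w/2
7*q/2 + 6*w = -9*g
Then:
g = 0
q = 0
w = 0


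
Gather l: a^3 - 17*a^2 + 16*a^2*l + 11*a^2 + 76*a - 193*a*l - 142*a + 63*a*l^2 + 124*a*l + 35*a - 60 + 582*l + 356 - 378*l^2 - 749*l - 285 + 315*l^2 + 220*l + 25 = a^3 - 6*a^2 - 31*a + l^2*(63*a - 63) + l*(16*a^2 - 69*a + 53) + 36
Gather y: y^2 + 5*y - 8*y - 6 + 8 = y^2 - 3*y + 2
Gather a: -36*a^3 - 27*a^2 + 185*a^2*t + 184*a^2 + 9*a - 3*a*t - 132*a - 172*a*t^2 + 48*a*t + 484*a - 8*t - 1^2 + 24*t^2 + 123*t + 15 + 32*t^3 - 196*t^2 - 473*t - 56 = -36*a^3 + a^2*(185*t + 157) + a*(-172*t^2 + 45*t + 361) + 32*t^3 - 172*t^2 - 358*t - 42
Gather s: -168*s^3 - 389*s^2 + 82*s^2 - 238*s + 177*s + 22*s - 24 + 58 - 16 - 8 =-168*s^3 - 307*s^2 - 39*s + 10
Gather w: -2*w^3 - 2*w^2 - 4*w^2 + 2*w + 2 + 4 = -2*w^3 - 6*w^2 + 2*w + 6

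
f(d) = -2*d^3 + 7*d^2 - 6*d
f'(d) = -6*d^2 + 14*d - 6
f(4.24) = -52.05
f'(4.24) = -54.51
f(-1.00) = 15.00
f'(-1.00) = -26.00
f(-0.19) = 1.41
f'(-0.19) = -8.88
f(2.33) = -1.28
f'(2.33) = -5.95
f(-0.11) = 0.75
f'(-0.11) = -7.61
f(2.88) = -6.99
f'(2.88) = -15.45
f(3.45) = -19.51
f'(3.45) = -29.12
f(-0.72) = 8.70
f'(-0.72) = -19.19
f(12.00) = -2520.00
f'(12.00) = -702.00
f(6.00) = -216.00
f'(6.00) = -138.00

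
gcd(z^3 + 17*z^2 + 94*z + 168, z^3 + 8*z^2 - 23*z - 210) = z^2 + 13*z + 42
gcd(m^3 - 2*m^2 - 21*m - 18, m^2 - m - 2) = m + 1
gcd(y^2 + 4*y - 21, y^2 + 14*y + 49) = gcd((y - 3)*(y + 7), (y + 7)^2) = y + 7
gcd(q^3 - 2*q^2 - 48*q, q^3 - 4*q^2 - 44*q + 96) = q^2 - 2*q - 48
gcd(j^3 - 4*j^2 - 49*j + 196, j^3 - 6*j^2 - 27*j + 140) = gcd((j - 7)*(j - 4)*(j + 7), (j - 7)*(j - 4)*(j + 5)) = j^2 - 11*j + 28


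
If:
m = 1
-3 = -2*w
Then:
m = 1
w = 3/2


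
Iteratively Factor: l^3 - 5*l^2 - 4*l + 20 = (l - 2)*(l^2 - 3*l - 10) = (l - 5)*(l - 2)*(l + 2)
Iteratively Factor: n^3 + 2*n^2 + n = (n)*(n^2 + 2*n + 1) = n*(n + 1)*(n + 1)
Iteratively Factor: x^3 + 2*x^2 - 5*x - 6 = (x + 3)*(x^2 - x - 2) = (x - 2)*(x + 3)*(x + 1)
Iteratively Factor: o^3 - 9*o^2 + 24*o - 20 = (o - 2)*(o^2 - 7*o + 10) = (o - 5)*(o - 2)*(o - 2)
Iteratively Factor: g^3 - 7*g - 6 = (g - 3)*(g^2 + 3*g + 2) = (g - 3)*(g + 2)*(g + 1)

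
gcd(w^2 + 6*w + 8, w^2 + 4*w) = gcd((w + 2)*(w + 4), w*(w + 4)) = w + 4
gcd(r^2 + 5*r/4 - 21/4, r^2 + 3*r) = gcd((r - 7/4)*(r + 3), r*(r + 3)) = r + 3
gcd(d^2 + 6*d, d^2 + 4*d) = d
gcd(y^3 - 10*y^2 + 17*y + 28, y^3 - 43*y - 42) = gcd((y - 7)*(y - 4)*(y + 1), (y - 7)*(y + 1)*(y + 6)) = y^2 - 6*y - 7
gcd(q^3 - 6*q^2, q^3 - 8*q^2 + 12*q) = q^2 - 6*q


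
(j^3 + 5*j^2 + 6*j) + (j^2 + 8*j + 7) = j^3 + 6*j^2 + 14*j + 7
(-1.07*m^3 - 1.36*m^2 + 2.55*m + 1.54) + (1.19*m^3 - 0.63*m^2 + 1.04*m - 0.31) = 0.12*m^3 - 1.99*m^2 + 3.59*m + 1.23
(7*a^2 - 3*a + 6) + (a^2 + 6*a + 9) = 8*a^2 + 3*a + 15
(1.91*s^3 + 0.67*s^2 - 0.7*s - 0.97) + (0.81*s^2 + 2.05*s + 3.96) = 1.91*s^3 + 1.48*s^2 + 1.35*s + 2.99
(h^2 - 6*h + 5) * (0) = 0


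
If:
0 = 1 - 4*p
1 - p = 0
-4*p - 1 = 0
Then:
No Solution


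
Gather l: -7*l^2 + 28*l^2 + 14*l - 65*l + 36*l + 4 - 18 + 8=21*l^2 - 15*l - 6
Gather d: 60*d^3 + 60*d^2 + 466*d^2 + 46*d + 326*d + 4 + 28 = 60*d^3 + 526*d^2 + 372*d + 32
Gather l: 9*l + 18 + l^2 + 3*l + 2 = l^2 + 12*l + 20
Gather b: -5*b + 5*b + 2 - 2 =0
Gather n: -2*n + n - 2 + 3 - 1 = -n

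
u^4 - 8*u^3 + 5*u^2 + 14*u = u*(u - 7)*(u - 2)*(u + 1)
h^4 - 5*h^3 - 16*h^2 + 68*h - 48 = (h - 6)*(h - 2)*(h - 1)*(h + 4)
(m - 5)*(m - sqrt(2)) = m^2 - 5*m - sqrt(2)*m + 5*sqrt(2)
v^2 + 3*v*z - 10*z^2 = (v - 2*z)*(v + 5*z)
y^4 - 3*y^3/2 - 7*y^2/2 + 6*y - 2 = (y - 2)*(y - 1)*(y - 1/2)*(y + 2)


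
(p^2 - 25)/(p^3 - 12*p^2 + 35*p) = (p + 5)/(p*(p - 7))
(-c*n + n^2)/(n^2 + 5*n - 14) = n*(-c + n)/(n^2 + 5*n - 14)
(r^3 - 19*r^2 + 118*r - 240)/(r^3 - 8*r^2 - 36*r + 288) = (r - 5)/(r + 6)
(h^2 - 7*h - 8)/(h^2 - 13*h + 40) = (h + 1)/(h - 5)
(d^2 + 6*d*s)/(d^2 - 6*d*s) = (d + 6*s)/(d - 6*s)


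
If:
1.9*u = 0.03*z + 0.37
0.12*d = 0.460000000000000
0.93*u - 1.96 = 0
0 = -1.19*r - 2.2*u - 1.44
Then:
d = 3.83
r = -5.11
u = 2.11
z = 121.14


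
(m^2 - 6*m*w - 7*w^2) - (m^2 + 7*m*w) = -13*m*w - 7*w^2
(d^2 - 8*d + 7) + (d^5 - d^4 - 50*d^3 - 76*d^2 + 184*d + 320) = d^5 - d^4 - 50*d^3 - 75*d^2 + 176*d + 327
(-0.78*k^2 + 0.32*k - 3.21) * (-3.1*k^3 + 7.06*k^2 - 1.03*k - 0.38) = 2.418*k^5 - 6.4988*k^4 + 13.0136*k^3 - 22.6958*k^2 + 3.1847*k + 1.2198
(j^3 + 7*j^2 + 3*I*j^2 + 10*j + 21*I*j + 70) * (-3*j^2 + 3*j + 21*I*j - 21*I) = -3*j^5 - 18*j^4 + 12*I*j^4 - 72*j^3 + 72*I*j^3 - 558*j^2 + 126*I*j^2 + 651*j + 1260*I*j - 1470*I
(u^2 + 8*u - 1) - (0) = u^2 + 8*u - 1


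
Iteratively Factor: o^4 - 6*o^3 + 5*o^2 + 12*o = (o)*(o^3 - 6*o^2 + 5*o + 12) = o*(o + 1)*(o^2 - 7*o + 12) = o*(o - 3)*(o + 1)*(o - 4)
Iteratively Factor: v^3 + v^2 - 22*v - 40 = (v + 2)*(v^2 - v - 20) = (v + 2)*(v + 4)*(v - 5)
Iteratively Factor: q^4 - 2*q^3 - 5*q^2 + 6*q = (q - 1)*(q^3 - q^2 - 6*q) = (q - 3)*(q - 1)*(q^2 + 2*q) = q*(q - 3)*(q - 1)*(q + 2)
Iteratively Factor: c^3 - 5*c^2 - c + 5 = (c - 5)*(c^2 - 1) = (c - 5)*(c + 1)*(c - 1)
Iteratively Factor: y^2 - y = (y)*(y - 1)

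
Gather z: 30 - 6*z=30 - 6*z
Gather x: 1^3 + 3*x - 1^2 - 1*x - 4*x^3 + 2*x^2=-4*x^3 + 2*x^2 + 2*x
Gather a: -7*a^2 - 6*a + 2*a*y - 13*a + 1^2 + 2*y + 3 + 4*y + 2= -7*a^2 + a*(2*y - 19) + 6*y + 6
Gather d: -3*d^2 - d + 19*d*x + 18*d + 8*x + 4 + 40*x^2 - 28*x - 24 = -3*d^2 + d*(19*x + 17) + 40*x^2 - 20*x - 20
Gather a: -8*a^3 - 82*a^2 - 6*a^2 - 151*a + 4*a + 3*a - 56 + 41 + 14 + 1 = -8*a^3 - 88*a^2 - 144*a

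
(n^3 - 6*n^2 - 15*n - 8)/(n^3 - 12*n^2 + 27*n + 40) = (n + 1)/(n - 5)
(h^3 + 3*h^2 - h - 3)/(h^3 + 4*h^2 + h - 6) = (h + 1)/(h + 2)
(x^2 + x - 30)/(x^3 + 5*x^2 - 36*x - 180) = (x - 5)/(x^2 - x - 30)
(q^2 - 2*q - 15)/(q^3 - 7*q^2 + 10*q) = (q + 3)/(q*(q - 2))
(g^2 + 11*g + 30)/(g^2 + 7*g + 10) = (g + 6)/(g + 2)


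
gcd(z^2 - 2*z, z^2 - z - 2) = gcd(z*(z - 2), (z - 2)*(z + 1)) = z - 2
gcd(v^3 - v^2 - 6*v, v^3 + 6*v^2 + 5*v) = v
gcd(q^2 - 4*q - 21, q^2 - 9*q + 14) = q - 7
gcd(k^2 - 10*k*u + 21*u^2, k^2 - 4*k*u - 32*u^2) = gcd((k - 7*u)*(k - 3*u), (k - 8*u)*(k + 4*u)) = 1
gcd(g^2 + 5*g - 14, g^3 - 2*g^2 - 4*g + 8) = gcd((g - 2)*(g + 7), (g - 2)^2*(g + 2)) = g - 2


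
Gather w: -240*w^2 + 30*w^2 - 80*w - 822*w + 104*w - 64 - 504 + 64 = -210*w^2 - 798*w - 504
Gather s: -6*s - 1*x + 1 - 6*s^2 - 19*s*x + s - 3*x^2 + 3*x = -6*s^2 + s*(-19*x - 5) - 3*x^2 + 2*x + 1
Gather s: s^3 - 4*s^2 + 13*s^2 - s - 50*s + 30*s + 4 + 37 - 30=s^3 + 9*s^2 - 21*s + 11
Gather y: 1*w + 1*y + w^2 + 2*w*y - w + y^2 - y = w^2 + 2*w*y + y^2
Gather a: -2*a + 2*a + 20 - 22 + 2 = 0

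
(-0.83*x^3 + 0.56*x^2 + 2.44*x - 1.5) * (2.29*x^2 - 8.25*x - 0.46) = -1.9007*x^5 + 8.1299*x^4 + 1.3494*x^3 - 23.8226*x^2 + 11.2526*x + 0.69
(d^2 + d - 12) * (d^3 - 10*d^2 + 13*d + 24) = d^5 - 9*d^4 - 9*d^3 + 157*d^2 - 132*d - 288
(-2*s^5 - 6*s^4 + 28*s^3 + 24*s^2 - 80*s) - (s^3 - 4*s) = -2*s^5 - 6*s^4 + 27*s^3 + 24*s^2 - 76*s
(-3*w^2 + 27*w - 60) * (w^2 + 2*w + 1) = -3*w^4 + 21*w^3 - 9*w^2 - 93*w - 60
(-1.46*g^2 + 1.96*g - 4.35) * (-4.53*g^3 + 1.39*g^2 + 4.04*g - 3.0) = 6.6138*g^5 - 10.9082*g^4 + 16.5315*g^3 + 6.2519*g^2 - 23.454*g + 13.05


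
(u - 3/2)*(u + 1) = u^2 - u/2 - 3/2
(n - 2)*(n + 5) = n^2 + 3*n - 10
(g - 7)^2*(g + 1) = g^3 - 13*g^2 + 35*g + 49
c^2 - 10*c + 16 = (c - 8)*(c - 2)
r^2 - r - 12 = (r - 4)*(r + 3)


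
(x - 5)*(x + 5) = x^2 - 25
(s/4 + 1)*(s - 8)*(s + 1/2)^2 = s^4/4 - 3*s^3/4 - 143*s^2/16 - 33*s/4 - 2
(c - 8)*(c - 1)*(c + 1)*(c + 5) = c^4 - 3*c^3 - 41*c^2 + 3*c + 40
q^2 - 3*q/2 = q*(q - 3/2)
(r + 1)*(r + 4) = r^2 + 5*r + 4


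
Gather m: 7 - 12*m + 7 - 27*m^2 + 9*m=-27*m^2 - 3*m + 14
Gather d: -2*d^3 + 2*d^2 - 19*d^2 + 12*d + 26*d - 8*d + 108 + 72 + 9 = -2*d^3 - 17*d^2 + 30*d + 189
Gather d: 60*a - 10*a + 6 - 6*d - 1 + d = 50*a - 5*d + 5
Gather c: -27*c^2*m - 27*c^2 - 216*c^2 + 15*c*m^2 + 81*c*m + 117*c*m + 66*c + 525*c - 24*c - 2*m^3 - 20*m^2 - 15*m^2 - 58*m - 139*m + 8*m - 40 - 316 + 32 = c^2*(-27*m - 243) + c*(15*m^2 + 198*m + 567) - 2*m^3 - 35*m^2 - 189*m - 324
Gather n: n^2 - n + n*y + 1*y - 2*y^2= n^2 + n*(y - 1) - 2*y^2 + y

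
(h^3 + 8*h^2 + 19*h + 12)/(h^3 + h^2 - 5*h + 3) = (h^2 + 5*h + 4)/(h^2 - 2*h + 1)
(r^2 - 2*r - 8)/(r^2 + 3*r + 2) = (r - 4)/(r + 1)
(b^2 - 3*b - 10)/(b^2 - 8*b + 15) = (b + 2)/(b - 3)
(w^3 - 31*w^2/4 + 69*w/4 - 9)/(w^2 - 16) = (4*w^2 - 15*w + 9)/(4*(w + 4))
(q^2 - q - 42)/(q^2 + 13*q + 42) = (q - 7)/(q + 7)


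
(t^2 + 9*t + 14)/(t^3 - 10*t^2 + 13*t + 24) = (t^2 + 9*t + 14)/(t^3 - 10*t^2 + 13*t + 24)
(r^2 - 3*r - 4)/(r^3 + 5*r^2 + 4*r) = (r - 4)/(r*(r + 4))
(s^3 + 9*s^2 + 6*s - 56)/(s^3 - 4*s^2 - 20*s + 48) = (s + 7)/(s - 6)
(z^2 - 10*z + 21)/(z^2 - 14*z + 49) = (z - 3)/(z - 7)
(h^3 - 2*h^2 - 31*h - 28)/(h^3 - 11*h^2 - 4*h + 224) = (h + 1)/(h - 8)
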